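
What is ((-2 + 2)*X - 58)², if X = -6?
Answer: 3364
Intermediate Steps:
((-2 + 2)*X - 58)² = ((-2 + 2)*(-6) - 58)² = (0*(-6) - 58)² = (0 - 58)² = (-58)² = 3364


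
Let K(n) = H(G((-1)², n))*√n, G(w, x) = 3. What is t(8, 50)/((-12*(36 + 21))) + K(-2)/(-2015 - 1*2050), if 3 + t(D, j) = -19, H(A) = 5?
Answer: 11/342 - I*√2/813 ≈ 0.032164 - 0.0017395*I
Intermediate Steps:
t(D, j) = -22 (t(D, j) = -3 - 19 = -22)
K(n) = 5*√n
t(8, 50)/((-12*(36 + 21))) + K(-2)/(-2015 - 1*2050) = -22*(-1/(12*(36 + 21))) + (5*√(-2))/(-2015 - 1*2050) = -22/((-12*57)) + (5*(I*√2))/(-2015 - 2050) = -22/(-684) + (5*I*√2)/(-4065) = -22*(-1/684) + (5*I*√2)*(-1/4065) = 11/342 - I*√2/813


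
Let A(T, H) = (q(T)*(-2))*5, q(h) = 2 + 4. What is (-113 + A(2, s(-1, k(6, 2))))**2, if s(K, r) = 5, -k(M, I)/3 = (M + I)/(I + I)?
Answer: 29929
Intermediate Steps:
k(M, I) = -3*(I + M)/(2*I) (k(M, I) = -3*(M + I)/(I + I) = -3*(I + M)/(2*I))
q(h) = 6
A(T, H) = -60 (A(T, H) = (6*(-2))*5 = -12*5 = -60)
(-113 + A(2, s(-1, k(6, 2))))**2 = (-113 - 60)**2 = (-173)**2 = 29929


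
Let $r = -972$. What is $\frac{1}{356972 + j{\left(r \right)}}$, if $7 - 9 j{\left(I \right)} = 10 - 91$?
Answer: $\frac{9}{3212836} \approx 2.8013 \cdot 10^{-6}$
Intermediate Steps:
$j{\left(I \right)} = \frac{88}{9}$ ($j{\left(I \right)} = \frac{7}{9} - \frac{10 - 91}{9} = \frac{7}{9} - -9 = \frac{7}{9} + 9 = \frac{88}{9}$)
$\frac{1}{356972 + j{\left(r \right)}} = \frac{1}{356972 + \frac{88}{9}} = \frac{1}{\frac{3212836}{9}} = \frac{9}{3212836}$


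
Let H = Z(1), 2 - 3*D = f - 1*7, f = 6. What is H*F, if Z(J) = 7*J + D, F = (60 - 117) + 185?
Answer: 1024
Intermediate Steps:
D = 1 (D = ⅔ - (6 - 1*7)/3 = ⅔ - (6 - 7)/3 = ⅔ - ⅓*(-1) = ⅔ + ⅓ = 1)
F = 128 (F = -57 + 185 = 128)
Z(J) = 1 + 7*J (Z(J) = 7*J + 1 = 1 + 7*J)
H = 8 (H = 1 + 7*1 = 1 + 7 = 8)
H*F = 8*128 = 1024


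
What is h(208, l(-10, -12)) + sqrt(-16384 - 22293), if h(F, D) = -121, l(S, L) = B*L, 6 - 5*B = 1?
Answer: -121 + I*sqrt(38677) ≈ -121.0 + 196.66*I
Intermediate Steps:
B = 1 (B = 6/5 - 1/5*1 = 6/5 - 1/5 = 1)
l(S, L) = L (l(S, L) = 1*L = L)
h(208, l(-10, -12)) + sqrt(-16384 - 22293) = -121 + sqrt(-16384 - 22293) = -121 + sqrt(-38677) = -121 + I*sqrt(38677)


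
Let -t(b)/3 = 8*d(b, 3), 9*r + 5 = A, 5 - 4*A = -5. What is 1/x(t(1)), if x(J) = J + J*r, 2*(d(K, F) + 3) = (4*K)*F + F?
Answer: -1/78 ≈ -0.012821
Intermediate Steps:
A = 5/2 (A = 5/4 - ¼*(-5) = 5/4 + 5/4 = 5/2 ≈ 2.5000)
d(K, F) = -3 + F/2 + 2*F*K (d(K, F) = -3 + ((4*K)*F + F)/2 = -3 + (4*F*K + F)/2 = -3 + (F + 4*F*K)/2 = -3 + (F/2 + 2*F*K) = -3 + F/2 + 2*F*K)
r = -5/18 (r = -5/9 + (⅑)*(5/2) = -5/9 + 5/18 = -5/18 ≈ -0.27778)
t(b) = 36 - 144*b (t(b) = -24*(-3 + (½)*3 + 2*3*b) = -24*(-3 + 3/2 + 6*b) = -24*(-3/2 + 6*b) = -3*(-12 + 48*b) = 36 - 144*b)
x(J) = 13*J/18 (x(J) = J + J*(-5/18) = J - 5*J/18 = 13*J/18)
1/x(t(1)) = 1/(13*(36 - 144*1)/18) = 1/(13*(36 - 144)/18) = 1/((13/18)*(-108)) = 1/(-78) = -1/78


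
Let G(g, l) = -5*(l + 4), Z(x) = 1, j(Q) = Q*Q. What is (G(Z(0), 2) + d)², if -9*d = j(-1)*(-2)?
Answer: 71824/81 ≈ 886.72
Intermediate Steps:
j(Q) = Q²
G(g, l) = -20 - 5*l (G(g, l) = -5*(4 + l) = -20 - 5*l)
d = 2/9 (d = -(-1)²*(-2)/9 = -(-2)/9 = -⅑*(-2) = 2/9 ≈ 0.22222)
(G(Z(0), 2) + d)² = ((-20 - 5*2) + 2/9)² = ((-20 - 10) + 2/9)² = (-30 + 2/9)² = (-268/9)² = 71824/81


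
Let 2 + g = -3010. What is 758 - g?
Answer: 3770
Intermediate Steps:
g = -3012 (g = -2 - 3010 = -3012)
758 - g = 758 - 1*(-3012) = 758 + 3012 = 3770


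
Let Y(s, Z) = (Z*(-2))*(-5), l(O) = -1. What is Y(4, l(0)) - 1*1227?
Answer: -1237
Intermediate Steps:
Y(s, Z) = 10*Z (Y(s, Z) = -2*Z*(-5) = 10*Z)
Y(4, l(0)) - 1*1227 = 10*(-1) - 1*1227 = -10 - 1227 = -1237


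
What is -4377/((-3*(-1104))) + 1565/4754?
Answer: -2604163/2624208 ≈ -0.99236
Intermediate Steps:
-4377/((-3*(-1104))) + 1565/4754 = -4377/3312 + 1565*(1/4754) = -4377*1/3312 + 1565/4754 = -1459/1104 + 1565/4754 = -2604163/2624208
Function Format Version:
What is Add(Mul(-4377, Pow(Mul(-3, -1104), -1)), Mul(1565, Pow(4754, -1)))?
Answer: Rational(-2604163, 2624208) ≈ -0.99236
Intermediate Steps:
Add(Mul(-4377, Pow(Mul(-3, -1104), -1)), Mul(1565, Pow(4754, -1))) = Add(Mul(-4377, Pow(3312, -1)), Mul(1565, Rational(1, 4754))) = Add(Mul(-4377, Rational(1, 3312)), Rational(1565, 4754)) = Add(Rational(-1459, 1104), Rational(1565, 4754)) = Rational(-2604163, 2624208)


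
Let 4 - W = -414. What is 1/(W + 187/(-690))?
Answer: 690/288233 ≈ 0.0023939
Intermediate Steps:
W = 418 (W = 4 - 1*(-414) = 4 + 414 = 418)
1/(W + 187/(-690)) = 1/(418 + 187/(-690)) = 1/(418 + 187*(-1/690)) = 1/(418 - 187/690) = 1/(288233/690) = 690/288233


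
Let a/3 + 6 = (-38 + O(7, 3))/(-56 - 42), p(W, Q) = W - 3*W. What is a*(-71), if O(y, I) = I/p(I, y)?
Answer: 33441/28 ≈ 1194.3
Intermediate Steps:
p(W, Q) = -2*W
O(y, I) = -1/2 (O(y, I) = I/((-2*I)) = I*(-1/(2*I)) = -1/2)
a = -471/28 (a = -18 + 3*((-38 - 1/2)/(-56 - 42)) = -18 + 3*(-77/2/(-98)) = -18 + 3*(-77/2*(-1/98)) = -18 + 3*(11/28) = -18 + 33/28 = -471/28 ≈ -16.821)
a*(-71) = -471/28*(-71) = 33441/28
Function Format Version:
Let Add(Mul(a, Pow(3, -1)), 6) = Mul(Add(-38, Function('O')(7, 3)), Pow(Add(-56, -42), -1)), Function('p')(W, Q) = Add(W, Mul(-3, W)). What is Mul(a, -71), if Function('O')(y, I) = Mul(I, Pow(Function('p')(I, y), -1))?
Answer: Rational(33441, 28) ≈ 1194.3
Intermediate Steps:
Function('p')(W, Q) = Mul(-2, W)
Function('O')(y, I) = Rational(-1, 2) (Function('O')(y, I) = Mul(I, Pow(Mul(-2, I), -1)) = Mul(I, Mul(Rational(-1, 2), Pow(I, -1))) = Rational(-1, 2))
a = Rational(-471, 28) (a = Add(-18, Mul(3, Mul(Add(-38, Rational(-1, 2)), Pow(Add(-56, -42), -1)))) = Add(-18, Mul(3, Mul(Rational(-77, 2), Pow(-98, -1)))) = Add(-18, Mul(3, Mul(Rational(-77, 2), Rational(-1, 98)))) = Add(-18, Mul(3, Rational(11, 28))) = Add(-18, Rational(33, 28)) = Rational(-471, 28) ≈ -16.821)
Mul(a, -71) = Mul(Rational(-471, 28), -71) = Rational(33441, 28)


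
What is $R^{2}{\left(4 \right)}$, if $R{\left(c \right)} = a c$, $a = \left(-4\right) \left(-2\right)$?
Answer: $1024$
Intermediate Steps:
$a = 8$
$R{\left(c \right)} = 8 c$
$R^{2}{\left(4 \right)} = \left(8 \cdot 4\right)^{2} = 32^{2} = 1024$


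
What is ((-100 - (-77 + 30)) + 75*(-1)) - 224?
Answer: -352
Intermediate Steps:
((-100 - (-77 + 30)) + 75*(-1)) - 224 = ((-100 - 1*(-47)) - 75) - 224 = ((-100 + 47) - 75) - 224 = (-53 - 75) - 224 = -128 - 224 = -352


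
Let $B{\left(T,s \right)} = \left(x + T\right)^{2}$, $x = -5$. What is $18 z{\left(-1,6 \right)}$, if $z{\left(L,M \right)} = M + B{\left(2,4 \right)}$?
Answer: $270$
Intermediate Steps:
$B{\left(T,s \right)} = \left(-5 + T\right)^{2}$
$z{\left(L,M \right)} = 9 + M$ ($z{\left(L,M \right)} = M + \left(-5 + 2\right)^{2} = M + \left(-3\right)^{2} = M + 9 = 9 + M$)
$18 z{\left(-1,6 \right)} = 18 \left(9 + 6\right) = 18 \cdot 15 = 270$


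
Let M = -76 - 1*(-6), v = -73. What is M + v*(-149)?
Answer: 10807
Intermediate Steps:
M = -70 (M = -76 + 6 = -70)
M + v*(-149) = -70 - 73*(-149) = -70 + 10877 = 10807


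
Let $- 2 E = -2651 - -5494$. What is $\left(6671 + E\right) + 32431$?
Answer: $\frac{75361}{2} \approx 37681.0$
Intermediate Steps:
$E = - \frac{2843}{2}$ ($E = - \frac{-2651 - -5494}{2} = - \frac{-2651 + 5494}{2} = \left(- \frac{1}{2}\right) 2843 = - \frac{2843}{2} \approx -1421.5$)
$\left(6671 + E\right) + 32431 = \left(6671 - \frac{2843}{2}\right) + 32431 = \frac{10499}{2} + 32431 = \frac{75361}{2}$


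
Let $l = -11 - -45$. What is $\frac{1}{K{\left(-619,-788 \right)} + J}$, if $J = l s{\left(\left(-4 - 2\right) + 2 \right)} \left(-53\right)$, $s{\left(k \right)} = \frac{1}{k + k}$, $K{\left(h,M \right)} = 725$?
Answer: $\frac{4}{3801} \approx 0.0010524$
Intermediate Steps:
$l = 34$ ($l = -11 + 45 = 34$)
$s{\left(k \right)} = \frac{1}{2 k}$
$J = \frac{901}{4}$ ($J = 34 \frac{1}{2 \left(\left(-4 - 2\right) + 2\right)} \left(-53\right) = 34 \frac{1}{2 \left(-6 + 2\right)} \left(-53\right) = 34 \frac{1}{2 \left(-4\right)} \left(-53\right) = 34 \cdot \frac{1}{2} \left(- \frac{1}{4}\right) \left(-53\right) = 34 \left(- \frac{1}{8}\right) \left(-53\right) = \left(- \frac{17}{4}\right) \left(-53\right) = \frac{901}{4} \approx 225.25$)
$\frac{1}{K{\left(-619,-788 \right)} + J} = \frac{1}{725 + \frac{901}{4}} = \frac{1}{\frac{3801}{4}} = \frac{4}{3801}$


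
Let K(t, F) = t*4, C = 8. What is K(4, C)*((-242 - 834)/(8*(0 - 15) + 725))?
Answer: -17216/605 ≈ -28.456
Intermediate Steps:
K(t, F) = 4*t
K(4, C)*((-242 - 834)/(8*(0 - 15) + 725)) = (4*4)*((-242 - 834)/(8*(0 - 15) + 725)) = 16*(-1076/(8*(-15) + 725)) = 16*(-1076/(-120 + 725)) = 16*(-1076/605) = -17216/605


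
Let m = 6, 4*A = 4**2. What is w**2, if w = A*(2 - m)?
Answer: 256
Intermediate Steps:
A = 4 (A = (1/4)*4**2 = (1/4)*16 = 4)
w = -16 (w = 4*(2 - 1*6) = 4*(2 - 6) = 4*(-4) = -16)
w**2 = (-16)**2 = 256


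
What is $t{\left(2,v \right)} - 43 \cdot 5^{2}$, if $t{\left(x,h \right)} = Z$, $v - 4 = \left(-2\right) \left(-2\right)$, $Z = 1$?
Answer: $-1074$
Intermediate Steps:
$v = 8$ ($v = 4 - -4 = 4 + 4 = 8$)
$t{\left(x,h \right)} = 1$
$t{\left(2,v \right)} - 43 \cdot 5^{2} = 1 - 43 \cdot 5^{2} = 1 - 1075 = -1074$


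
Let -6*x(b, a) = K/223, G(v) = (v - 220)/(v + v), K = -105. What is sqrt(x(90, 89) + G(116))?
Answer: I*sqrt(61863322)/12934 ≈ 0.60811*I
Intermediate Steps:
G(v) = (-220 + v)/(2*v) (G(v) = (-220 + v)/((2*v)) = (-220 + v)*(1/(2*v)) = (-220 + v)/(2*v))
x(b, a) = 35/446 (x(b, a) = -(-35)/(2*223) = -1/6*(-105/223) = 35/446)
sqrt(x(90, 89) + G(116)) = sqrt(35/446 + (1/2)*(-220 + 116)/116) = sqrt(35/446 + (1/2)*(1/116)*(-104)) = sqrt(35/446 - 13/29) = sqrt(-4783/12934) = I*sqrt(61863322)/12934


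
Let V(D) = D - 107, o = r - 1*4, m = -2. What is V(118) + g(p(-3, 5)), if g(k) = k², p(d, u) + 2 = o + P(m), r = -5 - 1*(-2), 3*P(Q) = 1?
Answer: 775/9 ≈ 86.111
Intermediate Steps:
P(Q) = ⅓ (P(Q) = (⅓)*1 = ⅓)
r = -3 (r = -5 + 2 = -3)
o = -7 (o = -3 - 1*4 = -3 - 4 = -7)
p(d, u) = -26/3 (p(d, u) = -2 + (-7 + ⅓) = -2 - 20/3 = -26/3)
V(D) = -107 + D
V(118) + g(p(-3, 5)) = (-107 + 118) + (-26/3)² = 11 + 676/9 = 775/9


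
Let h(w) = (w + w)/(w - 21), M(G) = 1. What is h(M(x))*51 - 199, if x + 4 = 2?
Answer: -2041/10 ≈ -204.10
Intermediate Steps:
x = -2 (x = -4 + 2 = -2)
h(w) = 2*w/(-21 + w) (h(w) = (2*w)/(-21 + w) = 2*w/(-21 + w))
h(M(x))*51 - 199 = (2*1/(-21 + 1))*51 - 199 = (2*1/(-20))*51 - 199 = (2*1*(-1/20))*51 - 199 = -1/10*51 - 199 = -51/10 - 199 = -2041/10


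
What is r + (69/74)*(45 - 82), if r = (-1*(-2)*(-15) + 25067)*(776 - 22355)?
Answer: -1080546915/2 ≈ -5.4027e+8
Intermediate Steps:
r = -540273423 (r = (2*(-15) + 25067)*(-21579) = (-30 + 25067)*(-21579) = 25037*(-21579) = -540273423)
r + (69/74)*(45 - 82) = -540273423 + (69/74)*(45 - 82) = -540273423 + (69*(1/74))*(-37) = -540273423 + (69/74)*(-37) = -540273423 - 69/2 = -1080546915/2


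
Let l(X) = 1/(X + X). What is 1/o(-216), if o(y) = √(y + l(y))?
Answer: -12*I*√279939/93313 ≈ -0.068041*I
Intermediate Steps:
l(X) = 1/(2*X)
o(y) = √(y + 1/(2*y))
1/o(-216) = 1/(√(2/(-216) + 4*(-216))/2) = 1/(√(2*(-1/216) - 864)/2) = 1/(√(-1/108 - 864)/2) = 1/(√(-93313/108)/2) = 1/((I*√279939/18)/2) = 1/(I*√279939/36) = -12*I*√279939/93313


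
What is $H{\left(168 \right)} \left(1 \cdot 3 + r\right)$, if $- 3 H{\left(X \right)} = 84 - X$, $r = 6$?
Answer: $252$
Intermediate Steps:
$H{\left(X \right)} = -28 + \frac{X}{3}$ ($H{\left(X \right)} = - \frac{84 - X}{3} = -28 + \frac{X}{3}$)
$H{\left(168 \right)} \left(1 \cdot 3 + r\right) = \left(-28 + \frac{1}{3} \cdot 168\right) \left(1 \cdot 3 + 6\right) = \left(-28 + 56\right) \left(3 + 6\right) = 28 \cdot 9 = 252$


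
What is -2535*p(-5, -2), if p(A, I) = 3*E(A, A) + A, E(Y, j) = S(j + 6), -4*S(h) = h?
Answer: 58305/4 ≈ 14576.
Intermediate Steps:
S(h) = -h/4
E(Y, j) = -3/2 - j/4 (E(Y, j) = -(j + 6)/4 = -(6 + j)/4 = -3/2 - j/4)
p(A, I) = -9/2 + A/4 (p(A, I) = 3*(-3/2 - A/4) + A = (-9/2 - 3*A/4) + A = -9/2 + A/4)
-2535*p(-5, -2) = -2535*(-9/2 + (¼)*(-5)) = -2535*(-9/2 - 5/4) = -2535*(-23/4) = 58305/4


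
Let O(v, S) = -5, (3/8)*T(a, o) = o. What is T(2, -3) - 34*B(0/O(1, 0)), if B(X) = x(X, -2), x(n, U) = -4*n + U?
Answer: 60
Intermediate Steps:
T(a, o) = 8*o/3
x(n, U) = U - 4*n
B(X) = -2 - 4*X
T(2, -3) - 34*B(0/O(1, 0)) = (8/3)*(-3) - 34*(-2 - 0/(-5)) = -8 - 34*(-2 - 0*(-1)/5) = -8 - 34*(-2 - 4*0) = -8 - 34*(-2 + 0) = -8 - 34*(-2) = -8 + 68 = 60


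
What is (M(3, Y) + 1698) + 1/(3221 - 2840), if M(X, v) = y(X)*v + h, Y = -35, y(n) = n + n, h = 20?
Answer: 574549/381 ≈ 1508.0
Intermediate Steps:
y(n) = 2*n
M(X, v) = 20 + 2*X*v (M(X, v) = (2*X)*v + 20 = 2*X*v + 20 = 20 + 2*X*v)
(M(3, Y) + 1698) + 1/(3221 - 2840) = ((20 + 2*3*(-35)) + 1698) + 1/(3221 - 2840) = ((20 - 210) + 1698) + 1/381 = (-190 + 1698) + 1/381 = 1508 + 1/381 = 574549/381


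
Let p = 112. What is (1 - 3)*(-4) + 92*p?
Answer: 10312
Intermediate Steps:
(1 - 3)*(-4) + 92*p = (1 - 3)*(-4) + 92*112 = -2*(-4) + 10304 = 8 + 10304 = 10312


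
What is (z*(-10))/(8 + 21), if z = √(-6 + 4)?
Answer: -10*I*√2/29 ≈ -0.48766*I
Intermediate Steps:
z = I*√2 (z = √(-2) = I*√2 ≈ 1.4142*I)
(z*(-10))/(8 + 21) = ((I*√2)*(-10))/(8 + 21) = -10*I*√2/29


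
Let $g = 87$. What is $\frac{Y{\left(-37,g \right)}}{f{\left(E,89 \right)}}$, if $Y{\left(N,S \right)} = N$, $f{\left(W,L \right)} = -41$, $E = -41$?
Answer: $\frac{37}{41} \approx 0.90244$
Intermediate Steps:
$\frac{Y{\left(-37,g \right)}}{f{\left(E,89 \right)}} = - \frac{37}{-41} = \left(-37\right) \left(- \frac{1}{41}\right) = \frac{37}{41}$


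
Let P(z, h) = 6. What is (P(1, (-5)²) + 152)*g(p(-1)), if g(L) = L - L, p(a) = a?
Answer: 0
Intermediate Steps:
g(L) = 0
(P(1, (-5)²) + 152)*g(p(-1)) = (6 + 152)*0 = 158*0 = 0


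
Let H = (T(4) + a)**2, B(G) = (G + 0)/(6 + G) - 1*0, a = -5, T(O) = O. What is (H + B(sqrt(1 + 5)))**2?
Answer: 22/25 + 8*sqrt(6)/25 ≈ 1.6638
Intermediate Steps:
B(G) = G/(6 + G) (B(G) = G/(6 + G) + 0 = G/(6 + G))
H = 1 (H = (4 - 5)**2 = (-1)**2 = 1)
(H + B(sqrt(1 + 5)))**2 = (1 + sqrt(1 + 5)/(6 + sqrt(1 + 5)))**2 = (1 + sqrt(6)/(6 + sqrt(6)))**2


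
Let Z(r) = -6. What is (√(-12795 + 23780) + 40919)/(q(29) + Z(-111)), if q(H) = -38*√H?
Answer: 122757/20920 - 777461*√29/20920 - 247*√1885/20920 + 39*√65/20920 ≈ -194.76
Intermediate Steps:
(√(-12795 + 23780) + 40919)/(q(29) + Z(-111)) = (√(-12795 + 23780) + 40919)/(-38*√29 - 6) = (√10985 + 40919)/(-6 - 38*√29) = (13*√65 + 40919)/(-6 - 38*√29) = (40919 + 13*√65)/(-6 - 38*√29)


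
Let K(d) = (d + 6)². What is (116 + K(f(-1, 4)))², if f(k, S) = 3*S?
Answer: 193600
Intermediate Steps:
K(d) = (6 + d)²
(116 + K(f(-1, 4)))² = (116 + (6 + 3*4)²)² = (116 + (6 + 12)²)² = (116 + 18²)² = (116 + 324)² = 440² = 193600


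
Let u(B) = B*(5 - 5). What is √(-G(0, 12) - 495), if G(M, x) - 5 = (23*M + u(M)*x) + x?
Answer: 16*I*√2 ≈ 22.627*I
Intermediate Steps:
u(B) = 0 (u(B) = B*0 = 0)
G(M, x) = 5 + x + 23*M (G(M, x) = 5 + ((23*M + 0*x) + x) = 5 + ((23*M + 0) + x) = 5 + (23*M + x) = 5 + (x + 23*M) = 5 + x + 23*M)
√(-G(0, 12) - 495) = √(-(5 + 12 + 23*0) - 495) = √(-(5 + 12 + 0) - 495) = √(-1*17 - 495) = √(-17 - 495) = √(-512) = 16*I*√2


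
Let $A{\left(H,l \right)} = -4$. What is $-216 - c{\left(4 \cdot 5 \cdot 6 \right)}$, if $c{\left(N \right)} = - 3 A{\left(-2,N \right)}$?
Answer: $-228$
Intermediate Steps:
$c{\left(N \right)} = 12$ ($c{\left(N \right)} = \left(-3\right) \left(-4\right) = 12$)
$-216 - c{\left(4 \cdot 5 \cdot 6 \right)} = -216 - 12 = -228$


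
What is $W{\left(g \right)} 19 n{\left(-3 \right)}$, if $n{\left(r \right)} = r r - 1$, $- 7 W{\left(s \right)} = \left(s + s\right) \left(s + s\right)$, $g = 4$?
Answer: $- \frac{9728}{7} \approx -1389.7$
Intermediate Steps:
$W{\left(s \right)} = - \frac{4 s^{2}}{7}$ ($W{\left(s \right)} = - \frac{\left(s + s\right) \left(s + s\right)}{7} = - \frac{2 s 2 s}{7} = - \frac{4 s^{2}}{7}$)
$n{\left(r \right)} = -1 + r^{2}$ ($n{\left(r \right)} = r^{2} - 1 = -1 + r^{2}$)
$W{\left(g \right)} 19 n{\left(-3 \right)} = - \frac{4 \cdot 4^{2}}{7} \cdot 19 \left(-1 + \left(-3\right)^{2}\right) = \left(- \frac{4}{7}\right) 16 \cdot 19 \left(-1 + 9\right) = \left(- \frac{64}{7}\right) 19 \cdot 8 = \left(- \frac{1216}{7}\right) 8 = - \frac{9728}{7}$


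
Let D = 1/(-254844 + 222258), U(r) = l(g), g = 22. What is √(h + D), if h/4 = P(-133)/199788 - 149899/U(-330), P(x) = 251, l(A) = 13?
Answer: 5*I*√91769937622769817150870/7052816082 ≈ 214.76*I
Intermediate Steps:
U(r) = 13
D = -1/32586 (D = 1/(-32586) = -1/32586 ≈ -3.0688e-5)
h = -29948018149/649311 (h = 4*(251/199788 - 149899/13) = 4*(-29948018149/2597244) = -29948018149/649311 ≈ -46123.)
√(h + D) = √(-29948018149/649311 - 1/32586) = √(-325295373350875/7052816082) = 5*I*√91769937622769817150870/7052816082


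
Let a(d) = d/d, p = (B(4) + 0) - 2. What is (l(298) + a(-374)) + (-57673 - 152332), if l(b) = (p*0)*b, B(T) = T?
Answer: -210004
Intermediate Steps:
p = 2 (p = (4 + 0) - 2 = 4 - 2 = 2)
a(d) = 1
l(b) = 0 (l(b) = (2*0)*b = 0*b = 0)
(l(298) + a(-374)) + (-57673 - 152332) = (0 + 1) + (-57673 - 152332) = 1 - 210005 = -210004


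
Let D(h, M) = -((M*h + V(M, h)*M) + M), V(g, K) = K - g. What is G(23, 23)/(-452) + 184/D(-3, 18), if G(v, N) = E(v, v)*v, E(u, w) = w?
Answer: -2953/4068 ≈ -0.72591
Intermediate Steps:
G(v, N) = v² (G(v, N) = v*v = v²)
D(h, M) = -M - M*h - M*(h - M) (D(h, M) = -((M*h + (h - M)*M) + M) = -((M*h + M*(h - M)) + M) = -(M + M*h + M*(h - M)) = -M - M*h - M*(h - M))
G(23, 23)/(-452) + 184/D(-3, 18) = 23²/(-452) + 184/((18*(-1 + 18 - 2*(-3)))) = 529*(-1/452) + 184/((18*(-1 + 18 + 6))) = -529/452 + 184/((18*23)) = -529/452 + 184/414 = -529/452 + 184*(1/414) = -529/452 + 4/9 = -2953/4068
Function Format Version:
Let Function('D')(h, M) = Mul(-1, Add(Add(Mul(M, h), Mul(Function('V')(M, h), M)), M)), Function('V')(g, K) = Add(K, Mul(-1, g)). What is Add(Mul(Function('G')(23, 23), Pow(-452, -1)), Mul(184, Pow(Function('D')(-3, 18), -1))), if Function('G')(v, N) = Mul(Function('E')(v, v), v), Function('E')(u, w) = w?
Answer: Rational(-2953, 4068) ≈ -0.72591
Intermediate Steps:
Function('G')(v, N) = Pow(v, 2) (Function('G')(v, N) = Mul(v, v) = Pow(v, 2))
Function('D')(h, M) = Add(Mul(-1, M), Mul(-1, M, h), Mul(-1, M, Add(h, Mul(-1, M)))) (Function('D')(h, M) = Mul(-1, Add(Add(Mul(M, h), Mul(Add(h, Mul(-1, M)), M)), M)) = Mul(-1, Add(Add(Mul(M, h), Mul(M, Add(h, Mul(-1, M)))), M)) = Mul(-1, Add(M, Mul(M, h), Mul(M, Add(h, Mul(-1, M))))) = Add(Mul(-1, M), Mul(-1, M, h), Mul(-1, M, Add(h, Mul(-1, M)))))
Add(Mul(Function('G')(23, 23), Pow(-452, -1)), Mul(184, Pow(Function('D')(-3, 18), -1))) = Add(Mul(Pow(23, 2), Pow(-452, -1)), Mul(184, Pow(Mul(18, Add(-1, 18, Mul(-2, -3))), -1))) = Add(Mul(529, Rational(-1, 452)), Mul(184, Pow(Mul(18, Add(-1, 18, 6)), -1))) = Add(Rational(-529, 452), Mul(184, Pow(Mul(18, 23), -1))) = Add(Rational(-529, 452), Mul(184, Pow(414, -1))) = Add(Rational(-529, 452), Mul(184, Rational(1, 414))) = Add(Rational(-529, 452), Rational(4, 9)) = Rational(-2953, 4068)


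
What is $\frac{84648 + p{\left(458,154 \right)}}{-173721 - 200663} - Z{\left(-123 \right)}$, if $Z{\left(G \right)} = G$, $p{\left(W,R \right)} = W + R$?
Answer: $\frac{11490993}{93596} \approx 122.77$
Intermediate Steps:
$p{\left(W,R \right)} = R + W$
$\frac{84648 + p{\left(458,154 \right)}}{-173721 - 200663} - Z{\left(-123 \right)} = \frac{84648 + \left(154 + 458\right)}{-173721 - 200663} - -123 = \frac{84648 + 612}{-374384} + 123 = 85260 \left(- \frac{1}{374384}\right) + 123 = - \frac{21315}{93596} + 123 = \frac{11490993}{93596}$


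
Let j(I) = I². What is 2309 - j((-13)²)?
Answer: -26252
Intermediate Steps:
2309 - j((-13)²) = 2309 - ((-13)²)² = 2309 - 1*169² = 2309 - 1*28561 = 2309 - 28561 = -26252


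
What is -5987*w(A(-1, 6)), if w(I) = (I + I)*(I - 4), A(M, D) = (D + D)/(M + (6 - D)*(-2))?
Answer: -2299008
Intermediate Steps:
A(M, D) = 2*D/(-12 + M + 2*D) (A(M, D) = (2*D)/(M + (-12 + 2*D)) = (2*D)/(-12 + M + 2*D) = 2*D/(-12 + M + 2*D))
w(I) = 2*I*(-4 + I) (w(I) = (2*I)*(-4 + I) = 2*I*(-4 + I))
-5987*w(A(-1, 6)) = -11974*2*6/(-12 - 1 + 2*6)*(-4 + 2*6/(-12 - 1 + 2*6)) = -11974*2*6/(-12 - 1 + 12)*(-4 + 2*6/(-12 - 1 + 12)) = -11974*2*6/(-1)*(-4 + 2*6/(-1)) = -11974*2*6*(-1)*(-4 + 2*6*(-1)) = -11974*(-12)*(-4 - 12) = -11974*(-12)*(-16) = -5987*384 = -2299008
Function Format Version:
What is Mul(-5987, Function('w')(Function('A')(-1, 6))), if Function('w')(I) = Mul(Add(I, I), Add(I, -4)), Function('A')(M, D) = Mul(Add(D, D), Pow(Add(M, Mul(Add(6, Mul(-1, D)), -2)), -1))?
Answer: -2299008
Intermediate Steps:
Function('A')(M, D) = Mul(2, D, Pow(Add(-12, M, Mul(2, D)), -1)) (Function('A')(M, D) = Mul(Mul(2, D), Pow(Add(M, Add(-12, Mul(2, D))), -1)) = Mul(Mul(2, D), Pow(Add(-12, M, Mul(2, D)), -1)) = Mul(2, D, Pow(Add(-12, M, Mul(2, D)), -1)))
Function('w')(I) = Mul(2, I, Add(-4, I)) (Function('w')(I) = Mul(Mul(2, I), Add(-4, I)) = Mul(2, I, Add(-4, I)))
Mul(-5987, Function('w')(Function('A')(-1, 6))) = Mul(-5987, Mul(2, Mul(2, 6, Pow(Add(-12, -1, Mul(2, 6)), -1)), Add(-4, Mul(2, 6, Pow(Add(-12, -1, Mul(2, 6)), -1))))) = Mul(-5987, Mul(2, Mul(2, 6, Pow(Add(-12, -1, 12), -1)), Add(-4, Mul(2, 6, Pow(Add(-12, -1, 12), -1))))) = Mul(-5987, Mul(2, Mul(2, 6, Pow(-1, -1)), Add(-4, Mul(2, 6, Pow(-1, -1))))) = Mul(-5987, Mul(2, Mul(2, 6, -1), Add(-4, Mul(2, 6, -1)))) = Mul(-5987, Mul(2, -12, Add(-4, -12))) = Mul(-5987, Mul(2, -12, -16)) = Mul(-5987, 384) = -2299008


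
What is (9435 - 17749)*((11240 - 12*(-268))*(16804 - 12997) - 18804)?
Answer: -457396273032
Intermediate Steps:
(9435 - 17749)*((11240 - 12*(-268))*(16804 - 12997) - 18804) = -8314*((11240 + 3216)*3807 - 18804) = -8314*(14456*3807 - 18804) = -8314*(55033992 - 18804) = -8314*55015188 = -457396273032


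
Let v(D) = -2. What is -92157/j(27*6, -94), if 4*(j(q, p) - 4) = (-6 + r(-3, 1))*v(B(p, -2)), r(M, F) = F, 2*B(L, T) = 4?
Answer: -14178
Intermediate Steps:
B(L, T) = 2 (B(L, T) = (½)*4 = 2)
j(q, p) = 13/2 (j(q, p) = 4 + ((-6 + 1)*(-2))/4 = 4 + (-5*(-2))/4 = 4 + (¼)*10 = 4 + 5/2 = 13/2)
-92157/j(27*6, -94) = -92157/13/2 = -92157*2/13 = -14178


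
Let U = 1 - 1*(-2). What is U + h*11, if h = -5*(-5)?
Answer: 278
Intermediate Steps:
U = 3 (U = 1 + 2 = 3)
h = 25
U + h*11 = 3 + 25*11 = 3 + 275 = 278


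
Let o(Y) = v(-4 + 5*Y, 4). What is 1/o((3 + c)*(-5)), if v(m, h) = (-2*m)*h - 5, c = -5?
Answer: -1/373 ≈ -0.0026810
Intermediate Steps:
v(m, h) = -5 - 2*h*m (v(m, h) = -2*h*m - 5 = -5 - 2*h*m)
o(Y) = 27 - 40*Y (o(Y) = -5 - 2*4*(-4 + 5*Y) = -5 + (32 - 40*Y) = 27 - 40*Y)
1/o((3 + c)*(-5)) = 1/(27 - 40*(3 - 5)*(-5)) = 1/(27 - (-80)*(-5)) = 1/(27 - 40*10) = 1/(27 - 400) = 1/(-373) = -1/373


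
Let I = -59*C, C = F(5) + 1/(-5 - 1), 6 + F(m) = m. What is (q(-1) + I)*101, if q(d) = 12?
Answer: 48985/6 ≈ 8164.2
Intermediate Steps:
F(m) = -6 + m
C = -7/6 (C = (-6 + 5) + 1/(-5 - 1) = -1 + 1/(-6) = -1 - 1/6 = -7/6 ≈ -1.1667)
I = 413/6 (I = -59*(-7/6) = 413/6 ≈ 68.833)
(q(-1) + I)*101 = (12 + 413/6)*101 = (485/6)*101 = 48985/6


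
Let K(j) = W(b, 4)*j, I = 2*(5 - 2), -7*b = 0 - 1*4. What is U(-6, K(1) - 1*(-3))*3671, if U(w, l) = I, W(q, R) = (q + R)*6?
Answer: 22026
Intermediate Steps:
b = 4/7 (b = -(0 - 1*4)/7 = -(0 - 4)/7 = -1/7*(-4) = 4/7 ≈ 0.57143)
W(q, R) = 6*R + 6*q (W(q, R) = (R + q)*6 = 6*R + 6*q)
I = 6 (I = 2*3 = 6)
K(j) = 192*j/7 (K(j) = (6*4 + 6*(4/7))*j = (24 + 24/7)*j = 192*j/7)
U(w, l) = 6
U(-6, K(1) - 1*(-3))*3671 = 6*3671 = 22026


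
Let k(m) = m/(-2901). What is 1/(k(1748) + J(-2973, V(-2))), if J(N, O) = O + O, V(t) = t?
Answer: -2901/13352 ≈ -0.21727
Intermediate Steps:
J(N, O) = 2*O
k(m) = -m/2901 (k(m) = m*(-1/2901) = -m/2901)
1/(k(1748) + J(-2973, V(-2))) = 1/(-1/2901*1748 + 2*(-2)) = 1/(-1748/2901 - 4) = 1/(-13352/2901) = -2901/13352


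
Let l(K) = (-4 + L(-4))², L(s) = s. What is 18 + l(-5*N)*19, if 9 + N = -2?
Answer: 1234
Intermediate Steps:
N = -11 (N = -9 - 2 = -11)
l(K) = 64 (l(K) = (-4 - 4)² = (-8)² = 64)
18 + l(-5*N)*19 = 18 + 64*19 = 18 + 1216 = 1234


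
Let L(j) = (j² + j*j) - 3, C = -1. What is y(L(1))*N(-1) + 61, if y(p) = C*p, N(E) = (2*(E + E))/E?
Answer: 65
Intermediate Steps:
L(j) = -3 + 2*j² (L(j) = (j² + j²) - 3 = 2*j² - 3 = -3 + 2*j²)
N(E) = 4 (N(E) = (2*(2*E))/E = (4*E)/E = 4)
y(p) = -p
y(L(1))*N(-1) + 61 = -(-3 + 2*1²)*4 + 61 = -(-3 + 2*1)*4 + 61 = -(-3 + 2)*4 + 61 = -1*(-1)*4 + 61 = 1*4 + 61 = 4 + 61 = 65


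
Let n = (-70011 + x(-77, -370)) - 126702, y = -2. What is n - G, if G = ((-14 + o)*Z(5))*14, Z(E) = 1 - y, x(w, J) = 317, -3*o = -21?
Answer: -196102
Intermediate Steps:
o = 7 (o = -⅓*(-21) = 7)
Z(E) = 3 (Z(E) = 1 - 1*(-2) = 1 + 2 = 3)
n = -196396 (n = (-70011 + 317) - 126702 = -69694 - 126702 = -196396)
G = -294 (G = ((-14 + 7)*3)*14 = -7*3*14 = -21*14 = -294)
n - G = -196396 - 1*(-294) = -196396 + 294 = -196102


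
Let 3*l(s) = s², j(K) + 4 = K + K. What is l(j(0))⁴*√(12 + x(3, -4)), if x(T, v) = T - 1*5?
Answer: 65536*√10/81 ≈ 2558.6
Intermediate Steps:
x(T, v) = -5 + T (x(T, v) = T - 5 = -5 + T)
j(K) = -4 + 2*K (j(K) = -4 + (K + K) = -4 + 2*K)
l(s) = s²/3
l(j(0))⁴*√(12 + x(3, -4)) = ((-4 + 2*0)²/3)⁴*√(12 + (-5 + 3)) = ((-4 + 0)²/3)⁴*√(12 - 2) = ((⅓)*(-4)²)⁴*√10 = ((⅓)*16)⁴*√10 = (16/3)⁴*√10 = 65536*√10/81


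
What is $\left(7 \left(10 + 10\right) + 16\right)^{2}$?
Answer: $24336$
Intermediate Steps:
$\left(7 \left(10 + 10\right) + 16\right)^{2} = \left(7 \cdot 20 + 16\right)^{2} = \left(140 + 16\right)^{2} = 156^{2} = 24336$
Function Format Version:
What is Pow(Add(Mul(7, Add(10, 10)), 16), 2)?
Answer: 24336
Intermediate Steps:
Pow(Add(Mul(7, Add(10, 10)), 16), 2) = Pow(Add(Mul(7, 20), 16), 2) = Pow(Add(140, 16), 2) = Pow(156, 2) = 24336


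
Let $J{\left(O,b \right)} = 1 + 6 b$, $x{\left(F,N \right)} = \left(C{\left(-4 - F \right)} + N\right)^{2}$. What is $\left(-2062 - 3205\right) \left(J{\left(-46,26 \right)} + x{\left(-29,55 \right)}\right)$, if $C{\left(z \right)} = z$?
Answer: $-34535719$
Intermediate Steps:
$x{\left(F,N \right)} = \left(-4 + N - F\right)^{2}$ ($x{\left(F,N \right)} = \left(\left(-4 - F\right) + N\right)^{2} = \left(-4 + N - F\right)^{2}$)
$\left(-2062 - 3205\right) \left(J{\left(-46,26 \right)} + x{\left(-29,55 \right)}\right) = \left(-2062 - 3205\right) \left(\left(1 + 6 \cdot 26\right) + \left(4 - 29 - 55\right)^{2}\right) = - 5267 \left(\left(1 + 156\right) + \left(4 - 29 - 55\right)^{2}\right) = - 5267 \left(157 + \left(-80\right)^{2}\right) = - 5267 \left(157 + 6400\right) = \left(-5267\right) 6557 = -34535719$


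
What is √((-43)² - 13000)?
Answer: 3*I*√1239 ≈ 105.6*I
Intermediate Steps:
√((-43)² - 13000) = √(1849 - 13000) = √(-11151) = 3*I*√1239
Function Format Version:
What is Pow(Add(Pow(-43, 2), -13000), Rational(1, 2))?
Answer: Mul(3, I, Pow(1239, Rational(1, 2))) ≈ Mul(105.60, I)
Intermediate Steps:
Pow(Add(Pow(-43, 2), -13000), Rational(1, 2)) = Pow(Add(1849, -13000), Rational(1, 2)) = Pow(-11151, Rational(1, 2)) = Mul(3, I, Pow(1239, Rational(1, 2)))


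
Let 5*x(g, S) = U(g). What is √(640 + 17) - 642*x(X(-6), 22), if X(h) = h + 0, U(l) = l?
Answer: 3852/5 + 3*√73 ≈ 796.03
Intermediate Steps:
X(h) = h
x(g, S) = g/5
√(640 + 17) - 642*x(X(-6), 22) = √(640 + 17) - 642*(-6)/5 = √657 - 642*(-6/5) = 3*√73 + 3852/5 = 3852/5 + 3*√73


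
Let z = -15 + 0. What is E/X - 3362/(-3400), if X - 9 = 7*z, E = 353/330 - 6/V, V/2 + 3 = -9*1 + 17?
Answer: 2649529/2692800 ≈ 0.98393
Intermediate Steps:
V = 10 (V = -6 + 2*(-9*1 + 17) = -6 + 2*(-9 + 17) = -6 + 2*8 = -6 + 16 = 10)
E = 31/66 (E = 353/330 - 6/10 = 353*(1/330) - 6*⅒ = 353/330 - ⅗ = 31/66 ≈ 0.46970)
z = -15
X = -96 (X = 9 + 7*(-15) = 9 - 105 = -96)
E/X - 3362/(-3400) = (31/66)/(-96) - 3362/(-3400) = (31/66)*(-1/96) - 3362*(-1/3400) = -31/6336 + 1681/1700 = 2649529/2692800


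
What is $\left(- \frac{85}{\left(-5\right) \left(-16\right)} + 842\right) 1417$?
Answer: $\frac{19065735}{16} \approx 1.1916 \cdot 10^{6}$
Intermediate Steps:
$\left(- \frac{85}{\left(-5\right) \left(-16\right)} + 842\right) 1417 = \left(- \frac{85}{80} + 842\right) 1417 = \left(\left(-85\right) \frac{1}{80} + 842\right) 1417 = \left(- \frac{17}{16} + 842\right) 1417 = \frac{13455}{16} \cdot 1417 = \frac{19065735}{16}$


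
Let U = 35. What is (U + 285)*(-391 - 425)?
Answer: -261120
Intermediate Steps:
(U + 285)*(-391 - 425) = (35 + 285)*(-391 - 425) = 320*(-816) = -261120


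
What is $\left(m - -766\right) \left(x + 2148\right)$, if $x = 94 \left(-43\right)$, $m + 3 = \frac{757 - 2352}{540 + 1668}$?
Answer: $- \frac{1593904223}{1104} \approx -1.4438 \cdot 10^{6}$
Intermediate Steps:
$m = - \frac{8219}{2208}$ ($m = -3 + \frac{757 - 2352}{540 + 1668} = -3 - \frac{1595}{2208} = - \frac{8219}{2208} \approx -3.7224$)
$x = -4042$
$\left(m - -766\right) \left(x + 2148\right) = \left(- \frac{8219}{2208} - -766\right) \left(-4042 + 2148\right) = \left(- \frac{8219}{2208} + 766\right) \left(-1894\right) = \frac{1683109}{2208} \left(-1894\right) = - \frac{1593904223}{1104}$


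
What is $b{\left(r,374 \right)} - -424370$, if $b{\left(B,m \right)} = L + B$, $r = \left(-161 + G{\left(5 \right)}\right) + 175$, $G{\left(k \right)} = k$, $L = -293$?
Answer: $424096$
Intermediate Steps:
$r = 19$ ($r = \left(-161 + 5\right) + 175 = -156 + 175 = 19$)
$b{\left(B,m \right)} = -293 + B$
$b{\left(r,374 \right)} - -424370 = \left(-293 + 19\right) - -424370 = -274 + 424370 = 424096$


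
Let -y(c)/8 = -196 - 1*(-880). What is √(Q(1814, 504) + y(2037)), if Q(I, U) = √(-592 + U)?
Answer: √(-5472 + 2*I*√22) ≈ 0.0634 + 73.973*I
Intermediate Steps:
y(c) = -5472 (y(c) = -8*(-196 - 1*(-880)) = -8*(-196 + 880) = -8*684 = -5472)
√(Q(1814, 504) + y(2037)) = √(√(-592 + 504) - 5472) = √(√(-88) - 5472) = √(2*I*√22 - 5472) = √(-5472 + 2*I*√22)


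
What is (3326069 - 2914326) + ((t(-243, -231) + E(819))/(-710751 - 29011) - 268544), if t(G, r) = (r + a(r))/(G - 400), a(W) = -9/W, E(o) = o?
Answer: 5244857566978725/36626356382 ≈ 1.4320e+5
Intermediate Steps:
t(G, r) = (r - 9/r)/(-400 + G) (t(G, r) = (r - 9/r)/(G - 400) = (r - 9/r)/(-400 + G))
(3326069 - 2914326) + ((t(-243, -231) + E(819))/(-710751 - 29011) - 268544) = (3326069 - 2914326) + (((-9 + (-231)**2)/((-231)*(-400 - 243)) + 819)/(-710751 - 29011) - 268544) = 411743 + ((-1/231*(-9 + 53361)/(-643) + 819)/(-739762) - 268544) = 411743 + ((-1/231*(-1/643)*53352 + 819)*(-1/739762) - 268544) = 411743 + ((17784/49511 + 819)*(-1/739762) - 268544) = 411743 + ((40567293/49511)*(-1/739762) - 268544) = 411743 + (-40567293/36626356382 - 268544) = 411743 - 9835788288815101/36626356382 = 5244857566978725/36626356382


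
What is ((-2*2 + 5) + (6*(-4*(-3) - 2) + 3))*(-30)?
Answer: -1920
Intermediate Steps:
((-2*2 + 5) + (6*(-4*(-3) - 2) + 3))*(-30) = ((-4 + 5) + (6*(12 - 2) + 3))*(-30) = (1 + (6*10 + 3))*(-30) = (1 + (60 + 3))*(-30) = (1 + 63)*(-30) = 64*(-30) = -1920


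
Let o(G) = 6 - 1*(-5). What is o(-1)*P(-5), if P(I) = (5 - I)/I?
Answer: -22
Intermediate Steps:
o(G) = 11 (o(G) = 6 + 5 = 11)
P(I) = (5 - I)/I
o(-1)*P(-5) = 11*((5 - 1*(-5))/(-5)) = 11*(-(5 + 5)/5) = 11*(-⅕*10) = 11*(-2) = -22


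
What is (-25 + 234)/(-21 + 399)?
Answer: 209/378 ≈ 0.55291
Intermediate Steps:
(-25 + 234)/(-21 + 399) = 209/378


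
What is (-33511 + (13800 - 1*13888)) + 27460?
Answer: -6139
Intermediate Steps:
(-33511 + (13800 - 1*13888)) + 27460 = (-33511 + (13800 - 13888)) + 27460 = (-33511 - 88) + 27460 = -33599 + 27460 = -6139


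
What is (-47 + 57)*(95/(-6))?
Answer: -475/3 ≈ -158.33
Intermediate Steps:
(-47 + 57)*(95/(-6)) = 10*(95*(-⅙)) = 10*(-95/6) = -475/3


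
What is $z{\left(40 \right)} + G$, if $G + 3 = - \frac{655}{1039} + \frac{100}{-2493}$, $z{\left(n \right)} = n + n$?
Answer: $\frac{197710664}{2590227} \approx 76.329$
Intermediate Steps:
$z{\left(n \right)} = 2 n$
$G = - \frac{9507496}{2590227}$ ($G = -3 + \left(- \frac{655}{1039} + \frac{100}{-2493}\right) = -3 + \left(\left(-655\right) \frac{1}{1039} + 100 \left(- \frac{1}{2493}\right)\right) = -3 - \frac{1736815}{2590227} = - \frac{9507496}{2590227} \approx -3.6705$)
$z{\left(40 \right)} + G = 2 \cdot 40 - \frac{9507496}{2590227} = 80 - \frac{9507496}{2590227} = \frac{197710664}{2590227}$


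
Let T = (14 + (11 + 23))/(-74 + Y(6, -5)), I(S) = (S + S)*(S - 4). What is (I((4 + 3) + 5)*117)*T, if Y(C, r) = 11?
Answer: -119808/7 ≈ -17115.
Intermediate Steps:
I(S) = 2*S*(-4 + S) (I(S) = (2*S)*(-4 + S) = 2*S*(-4 + S))
T = -16/21 (T = (14 + (11 + 23))/(-74 + 11) = (14 + 34)/(-63) = 48*(-1/63) = -16/21 ≈ -0.76190)
(I((4 + 3) + 5)*117)*T = ((2*((4 + 3) + 5)*(-4 + ((4 + 3) + 5)))*117)*(-16/21) = ((2*(7 + 5)*(-4 + (7 + 5)))*117)*(-16/21) = ((2*12*(-4 + 12))*117)*(-16/21) = ((2*12*8)*117)*(-16/21) = (192*117)*(-16/21) = 22464*(-16/21) = -119808/7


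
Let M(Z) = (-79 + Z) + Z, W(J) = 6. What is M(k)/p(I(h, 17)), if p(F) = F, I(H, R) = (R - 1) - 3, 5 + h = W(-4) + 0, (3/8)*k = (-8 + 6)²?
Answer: -173/39 ≈ -4.4359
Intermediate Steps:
k = 32/3 (k = 8*(-8 + 6)²/3 = (8/3)*(-2)² = (8/3)*4 = 32/3 ≈ 10.667)
h = 1 (h = -5 + (6 + 0) = -5 + 6 = 1)
I(H, R) = -4 + R (I(H, R) = (-1 + R) - 3 = -4 + R)
M(Z) = -79 + 2*Z
M(k)/p(I(h, 17)) = (-79 + 2*(32/3))/(-4 + 17) = (-79 + 64/3)/13 = -173/3*1/13 = -173/39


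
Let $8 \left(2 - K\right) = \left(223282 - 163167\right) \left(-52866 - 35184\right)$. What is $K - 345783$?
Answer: $\frac{2645179751}{4} \approx 6.613 \cdot 10^{8}$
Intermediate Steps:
$K = \frac{2646562883}{4}$ ($K = 2 - \frac{\left(223282 - 163167\right) \left(-52866 - 35184\right)}{8} = 2 - \frac{60115 \left(-88050\right)}{8} = 2 - - \frac{2646562875}{4} = 2 + \frac{2646562875}{4} = \frac{2646562883}{4} \approx 6.6164 \cdot 10^{8}$)
$K - 345783 = \frac{2646562883}{4} - 345783 = \frac{2645179751}{4}$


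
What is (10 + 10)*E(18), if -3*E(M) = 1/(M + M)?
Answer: -5/27 ≈ -0.18519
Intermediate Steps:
E(M) = -1/(6*M) (E(M) = -1/(3*(M + M)) = -1/(2*M)/3 = -1/(6*M))
(10 + 10)*E(18) = (10 + 10)*(-⅙/18) = 20*(-⅙*1/18) = 20*(-1/108) = -5/27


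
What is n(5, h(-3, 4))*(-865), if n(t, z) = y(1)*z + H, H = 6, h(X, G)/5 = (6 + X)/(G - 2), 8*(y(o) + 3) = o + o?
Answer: 101205/8 ≈ 12651.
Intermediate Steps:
y(o) = -3 + o/4 (y(o) = -3 + (o + o)/8 = -3 + (2*o)/8 = -3 + o/4)
h(X, G) = 5*(6 + X)/(-2 + G) (h(X, G) = 5*((6 + X)/(G - 2)) = 5*((6 + X)/(-2 + G)) = 5*(6 + X)/(-2 + G))
n(t, z) = 6 - 11*z/4 (n(t, z) = (-3 + (¼)*1)*z + 6 = (-3 + ¼)*z + 6 = -11*z/4 + 6 = 6 - 11*z/4)
n(5, h(-3, 4))*(-865) = (6 - 55*(6 - 3)/(4*(-2 + 4)))*(-865) = (6 - 55*3/(4*2))*(-865) = (6 - 11/4*15/2)*(-865) = (6 - 165/8)*(-865) = -117/8*(-865) = 101205/8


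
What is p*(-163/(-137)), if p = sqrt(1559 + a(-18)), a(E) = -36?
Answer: 163*sqrt(1523)/137 ≈ 46.432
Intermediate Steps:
p = sqrt(1523) (p = sqrt(1559 - 36) = sqrt(1523) ≈ 39.026)
p*(-163/(-137)) = sqrt(1523)*(-163/(-137)) = sqrt(1523)*(-163*(-1/137)) = sqrt(1523)*(163/137) = 163*sqrt(1523)/137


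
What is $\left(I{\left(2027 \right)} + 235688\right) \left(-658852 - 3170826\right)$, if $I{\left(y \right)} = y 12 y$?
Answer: $-189723917859608$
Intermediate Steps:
$I{\left(y \right)} = 12 y^{2}$ ($I{\left(y \right)} = 12 y y = 12 y^{2}$)
$\left(I{\left(2027 \right)} + 235688\right) \left(-658852 - 3170826\right) = \left(12 \cdot 2027^{2} + 235688\right) \left(-658852 - 3170826\right) = \left(12 \cdot 4108729 + 235688\right) \left(-3829678\right) = \left(49304748 + 235688\right) \left(-3829678\right) = 49540436 \left(-3829678\right) = -189723917859608$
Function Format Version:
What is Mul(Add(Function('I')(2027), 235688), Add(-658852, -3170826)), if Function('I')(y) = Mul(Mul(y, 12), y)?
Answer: -189723917859608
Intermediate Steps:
Function('I')(y) = Mul(12, Pow(y, 2)) (Function('I')(y) = Mul(Mul(12, y), y) = Mul(12, Pow(y, 2)))
Mul(Add(Function('I')(2027), 235688), Add(-658852, -3170826)) = Mul(Add(Mul(12, Pow(2027, 2)), 235688), Add(-658852, -3170826)) = Mul(Add(Mul(12, 4108729), 235688), -3829678) = Mul(Add(49304748, 235688), -3829678) = Mul(49540436, -3829678) = -189723917859608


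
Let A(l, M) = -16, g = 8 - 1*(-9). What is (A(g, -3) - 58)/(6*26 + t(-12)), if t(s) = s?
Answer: -37/72 ≈ -0.51389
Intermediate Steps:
g = 17 (g = 8 + 9 = 17)
(A(g, -3) - 58)/(6*26 + t(-12)) = (-16 - 58)/(6*26 - 12) = -74/(156 - 12) = -74/144 = -74*1/144 = -37/72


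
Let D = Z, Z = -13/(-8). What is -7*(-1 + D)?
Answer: -35/8 ≈ -4.3750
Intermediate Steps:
Z = 13/8 (Z = -13*(-⅛) = 13/8 ≈ 1.6250)
D = 13/8 ≈ 1.6250
-7*(-1 + D) = -7*(-1 + 13/8) = -7*5/8 = -35/8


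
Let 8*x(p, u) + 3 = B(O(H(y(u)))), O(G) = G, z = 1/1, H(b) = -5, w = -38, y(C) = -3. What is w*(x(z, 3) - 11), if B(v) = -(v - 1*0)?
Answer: 817/2 ≈ 408.50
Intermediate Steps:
z = 1
B(v) = -v (B(v) = -(v + 0) = -v)
x(p, u) = ¼ (x(p, u) = -3/8 + (-1*(-5))/8 = -3/8 + (⅛)*5 = -3/8 + 5/8 = ¼)
w*(x(z, 3) - 11) = -38*(¼ - 11) = -38*(-43/4) = 817/2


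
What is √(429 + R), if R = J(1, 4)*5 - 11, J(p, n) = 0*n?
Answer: √418 ≈ 20.445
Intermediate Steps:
J(p, n) = 0
R = -11 (R = 0*5 - 11 = 0 - 11 = -11)
√(429 + R) = √(429 - 11) = √418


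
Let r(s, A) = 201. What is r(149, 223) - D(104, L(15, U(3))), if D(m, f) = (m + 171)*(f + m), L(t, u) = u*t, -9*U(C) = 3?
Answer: -27024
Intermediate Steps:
U(C) = -1/3 (U(C) = -1/9*3 = -1/3)
L(t, u) = t*u
D(m, f) = (171 + m)*(f + m)
r(149, 223) - D(104, L(15, U(3))) = 201 - (104**2 + 171*(15*(-1/3)) + 171*104 + (15*(-1/3))*104) = 201 - (10816 + 171*(-5) + 17784 - 5*104) = 201 - (10816 - 855 + 17784 - 520) = 201 - 1*27225 = 201 - 27225 = -27024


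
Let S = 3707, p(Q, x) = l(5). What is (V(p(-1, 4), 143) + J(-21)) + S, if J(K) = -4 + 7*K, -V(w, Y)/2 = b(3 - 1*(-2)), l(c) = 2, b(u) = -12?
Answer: 3580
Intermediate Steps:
p(Q, x) = 2
V(w, Y) = 24 (V(w, Y) = -2*(-12) = 24)
(V(p(-1, 4), 143) + J(-21)) + S = (24 + (-4 + 7*(-21))) + 3707 = (24 + (-4 - 147)) + 3707 = (24 - 151) + 3707 = -127 + 3707 = 3580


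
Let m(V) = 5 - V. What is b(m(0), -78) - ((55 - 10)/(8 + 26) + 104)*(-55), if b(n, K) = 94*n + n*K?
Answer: 199675/34 ≈ 5872.8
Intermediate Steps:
b(n, K) = 94*n + K*n
b(m(0), -78) - ((55 - 10)/(8 + 26) + 104)*(-55) = (5 - 1*0)*(94 - 78) - ((55 - 10)/(8 + 26) + 104)*(-55) = (5 + 0)*16 - (45/34 + 104)*(-55) = 5*16 - (45*(1/34) + 104)*(-55) = 80 - (45/34 + 104)*(-55) = 80 - 3581*(-55)/34 = 80 - 1*(-196955/34) = 80 + 196955/34 = 199675/34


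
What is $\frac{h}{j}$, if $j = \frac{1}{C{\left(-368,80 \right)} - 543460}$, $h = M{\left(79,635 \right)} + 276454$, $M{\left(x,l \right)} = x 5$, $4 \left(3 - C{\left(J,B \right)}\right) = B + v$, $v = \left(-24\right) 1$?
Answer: $-150459402879$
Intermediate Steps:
$v = -24$
$C{\left(J,B \right)} = 9 - \frac{B}{4}$ ($C{\left(J,B \right)} = 3 - \frac{B - 24}{4} = 3 - \frac{-24 + B}{4} = 3 - \left(-6 + \frac{B}{4}\right) = 9 - \frac{B}{4}$)
$M{\left(x,l \right)} = 5 x$
$h = 276849$ ($h = 5 \cdot 79 + 276454 = 395 + 276454 = 276849$)
$j = - \frac{1}{543471}$ ($j = \frac{1}{\left(9 - 20\right) - 543460} = \frac{1}{-11 - 543460} = \frac{1}{-543471} = - \frac{1}{543471} \approx -1.84 \cdot 10^{-6}$)
$\frac{h}{j} = \frac{276849}{- \frac{1}{543471}} = 276849 \left(-543471\right) = -150459402879$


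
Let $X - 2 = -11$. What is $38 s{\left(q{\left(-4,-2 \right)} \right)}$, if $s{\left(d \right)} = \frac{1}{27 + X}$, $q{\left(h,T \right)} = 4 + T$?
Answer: $\frac{19}{9} \approx 2.1111$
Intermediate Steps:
$X = -9$ ($X = 2 - 11 = -9$)
$s{\left(d \right)} = \frac{1}{18}$ ($s{\left(d \right)} = \frac{1}{27 - 9} = \frac{1}{18}$)
$38 s{\left(q{\left(-4,-2 \right)} \right)} = 38 \cdot \frac{1}{18} = \frac{19}{9}$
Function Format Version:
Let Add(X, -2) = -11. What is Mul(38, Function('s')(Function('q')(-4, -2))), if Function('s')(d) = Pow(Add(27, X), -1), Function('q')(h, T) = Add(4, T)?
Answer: Rational(19, 9) ≈ 2.1111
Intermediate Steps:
X = -9 (X = Add(2, -11) = -9)
Function('s')(d) = Rational(1, 18) (Function('s')(d) = Pow(Add(27, -9), -1) = Pow(18, -1) = Rational(1, 18))
Mul(38, Function('s')(Function('q')(-4, -2))) = Mul(38, Rational(1, 18)) = Rational(19, 9)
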